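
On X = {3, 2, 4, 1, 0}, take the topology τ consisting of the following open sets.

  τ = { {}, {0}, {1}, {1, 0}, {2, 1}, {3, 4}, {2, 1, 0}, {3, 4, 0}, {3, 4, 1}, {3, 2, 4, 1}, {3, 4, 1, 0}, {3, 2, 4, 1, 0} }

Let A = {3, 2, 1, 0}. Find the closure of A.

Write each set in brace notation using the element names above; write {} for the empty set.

{3, 2, 4, 1, 0}

complement {4}; its interior {}; cl(A) = X∖{} = {3, 2, 4, 1, 0}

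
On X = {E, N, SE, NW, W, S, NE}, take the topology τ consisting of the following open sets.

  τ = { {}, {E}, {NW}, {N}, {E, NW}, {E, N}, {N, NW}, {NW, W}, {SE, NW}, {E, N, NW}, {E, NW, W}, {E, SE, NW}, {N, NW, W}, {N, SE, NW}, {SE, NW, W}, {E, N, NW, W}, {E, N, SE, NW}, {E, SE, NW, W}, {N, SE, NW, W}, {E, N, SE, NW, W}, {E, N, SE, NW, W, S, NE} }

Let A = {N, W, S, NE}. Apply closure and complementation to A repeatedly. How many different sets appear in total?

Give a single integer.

6

complement {E, SE, NW}; its interior {E, SE, NW}; cl(A) = X∖{E, SE, NW} = {N, W, S, NE}
With k = closure, c = complement:
  1. A     = {N, W, S, NE}
  2. cA    = {E, SE, NW}
  3. kcA   = {E, SE, NW, W, S, NE}
  4. ckcA  = {N}
  5. kckcA = {N, S, NE}
  6. ckckcA = {E, SE, NW, W}
k, c of each give nothing new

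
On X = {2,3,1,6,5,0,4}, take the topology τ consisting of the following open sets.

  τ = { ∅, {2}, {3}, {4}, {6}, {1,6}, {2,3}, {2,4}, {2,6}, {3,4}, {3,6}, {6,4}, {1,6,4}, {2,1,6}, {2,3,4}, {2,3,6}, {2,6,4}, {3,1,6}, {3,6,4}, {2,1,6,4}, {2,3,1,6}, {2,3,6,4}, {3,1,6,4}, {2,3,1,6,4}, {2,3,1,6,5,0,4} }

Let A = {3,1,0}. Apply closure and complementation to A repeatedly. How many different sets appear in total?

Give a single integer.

8

cl via duality: int({2,6,5,4}) = {2,6,4}, so X∖{2,6,4} = {3,1,5,0}
Write k for closure, c for complement:
  1. A     = {3,1,0}
  2. kA    = {3,1,5,0}
  3. cA    = {2,6,5,4}
  4. ckA   = {2,6,4}
  5. kcA   = {2,1,6,5,0,4}
  6. ckcA  = {3}
  7. kckcA = {3,5,0}
  8. ckckcA = {2,1,6,4}
applying k or c yields no new set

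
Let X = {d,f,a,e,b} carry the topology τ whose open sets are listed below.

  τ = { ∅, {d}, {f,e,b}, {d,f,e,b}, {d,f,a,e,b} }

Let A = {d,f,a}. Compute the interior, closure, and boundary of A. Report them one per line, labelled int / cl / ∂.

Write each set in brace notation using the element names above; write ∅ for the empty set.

opens ⊆ A: ∅, {d}; union → int = {d}
complement {e,b}; its interior ∅; cl(A) = X∖∅ = {d,f,a,e,b}
boundary = {d,f,a,e,b} ∖ {d} = {f,a,e,b}

int(A) = {d}
cl(A)  = {d,f,a,e,b}
∂A     = {f,a,e,b}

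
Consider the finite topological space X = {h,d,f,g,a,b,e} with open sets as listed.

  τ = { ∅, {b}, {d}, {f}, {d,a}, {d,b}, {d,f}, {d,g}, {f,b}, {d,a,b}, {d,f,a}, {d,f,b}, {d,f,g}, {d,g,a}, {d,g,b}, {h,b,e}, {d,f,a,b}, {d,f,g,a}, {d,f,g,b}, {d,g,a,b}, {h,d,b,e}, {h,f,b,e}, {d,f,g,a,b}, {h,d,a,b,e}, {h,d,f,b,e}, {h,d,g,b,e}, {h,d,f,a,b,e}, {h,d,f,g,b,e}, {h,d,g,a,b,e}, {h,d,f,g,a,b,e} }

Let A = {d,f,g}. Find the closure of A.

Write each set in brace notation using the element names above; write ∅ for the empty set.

complement {h,a,b,e}; its interior {h,b,e}; cl(A) = X∖{h,b,e} = {d,f,g,a}

{d,f,g,a}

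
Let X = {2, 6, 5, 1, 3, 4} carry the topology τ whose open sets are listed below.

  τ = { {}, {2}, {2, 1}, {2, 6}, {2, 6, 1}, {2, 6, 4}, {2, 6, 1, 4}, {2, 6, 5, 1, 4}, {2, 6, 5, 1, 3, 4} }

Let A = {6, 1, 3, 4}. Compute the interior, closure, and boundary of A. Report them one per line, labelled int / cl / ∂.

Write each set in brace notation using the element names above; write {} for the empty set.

int(A) = {}
cl(A)  = {6, 5, 1, 3, 4}
∂A     = {6, 5, 1, 3, 4}

opens ⊆ A: {}; union → int = {}
complement {2, 5}; its interior {2}; cl(A) = X∖{2} = {6, 5, 1, 3, 4}
boundary = {6, 5, 1, 3, 4} ∖ {} = {6, 5, 1, 3, 4}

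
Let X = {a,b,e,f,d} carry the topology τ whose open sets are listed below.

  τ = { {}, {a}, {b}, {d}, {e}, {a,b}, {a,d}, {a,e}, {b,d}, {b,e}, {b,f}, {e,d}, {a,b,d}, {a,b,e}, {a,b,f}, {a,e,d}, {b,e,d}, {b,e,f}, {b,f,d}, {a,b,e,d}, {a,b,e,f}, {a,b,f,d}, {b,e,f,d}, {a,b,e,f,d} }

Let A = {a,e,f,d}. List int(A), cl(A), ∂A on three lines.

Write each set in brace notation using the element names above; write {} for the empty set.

open subsets of A: {}, {a}, {e}, {d}, {e,d}, {a,e}, {a,d}, {a,e,d}; so int(A) = {a,e,d}
closure: X∖int(X∖A) = X∖{b} = {a,e,f,d}
∂A = {a,e,f,d} minus {a,e,d} = {f}

int(A) = {a,e,d}
cl(A)  = {a,e,f,d}
∂A     = {f}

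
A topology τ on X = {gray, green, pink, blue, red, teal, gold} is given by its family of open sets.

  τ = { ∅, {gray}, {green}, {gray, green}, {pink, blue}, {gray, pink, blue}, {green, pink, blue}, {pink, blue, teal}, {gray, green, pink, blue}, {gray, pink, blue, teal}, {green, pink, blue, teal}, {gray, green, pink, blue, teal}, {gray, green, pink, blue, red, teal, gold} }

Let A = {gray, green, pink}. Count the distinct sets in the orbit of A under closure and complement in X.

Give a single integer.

cl via duality: int({blue, red, teal, gold}) = ∅, so X∖∅ = {gray, green, pink, blue, red, teal, gold}
Write k for closure, c for complement:
  1. A     = {gray, green, pink}
  2. kA    = {gray, green, pink, blue, red, teal, gold}
  3. cA    = {blue, red, teal, gold}
  4. ckA   = ∅
  5. kcA   = {pink, blue, red, teal, gold}
  6. ckcA  = {gray, green}
  7. kckcA = {gray, green, red, gold}
  8. ckckcA = {pink, blue, teal}
applying k or c yields no new set

8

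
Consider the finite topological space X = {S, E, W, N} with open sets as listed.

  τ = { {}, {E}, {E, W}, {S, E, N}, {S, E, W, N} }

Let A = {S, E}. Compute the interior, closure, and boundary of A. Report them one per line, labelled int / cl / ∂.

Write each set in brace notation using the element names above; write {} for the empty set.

opens ⊆ A: {}, {E}; union → int = {E}
complement {W, N}; its interior {}; cl(A) = X∖{} = {S, E, W, N}
boundary = {S, E, W, N} ∖ {E} = {S, W, N}

int(A) = {E}
cl(A)  = {S, E, W, N}
∂A     = {S, W, N}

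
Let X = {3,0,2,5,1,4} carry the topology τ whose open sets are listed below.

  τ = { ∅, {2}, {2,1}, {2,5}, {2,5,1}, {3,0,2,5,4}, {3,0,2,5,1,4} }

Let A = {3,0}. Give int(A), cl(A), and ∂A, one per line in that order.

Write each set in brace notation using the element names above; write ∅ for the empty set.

interior: largest open inside A is ∅ (from ∅)
cl via duality: int({2,5,1,4}) = {2,5,1}, so X∖{2,5,1} = {3,0,4}
cl∖int = {3,0,4}

int(A) = ∅
cl(A)  = {3,0,4}
∂A     = {3,0,4}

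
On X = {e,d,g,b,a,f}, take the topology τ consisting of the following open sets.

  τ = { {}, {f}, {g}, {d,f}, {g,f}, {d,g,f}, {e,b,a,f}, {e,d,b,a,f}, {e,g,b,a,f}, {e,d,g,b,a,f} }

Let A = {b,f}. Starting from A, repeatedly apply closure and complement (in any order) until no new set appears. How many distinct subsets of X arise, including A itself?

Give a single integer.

6

X∖A={e,d,g,a}, int(X∖A)={g}, hence cl(A)={e,d,b,a,f}
Orbit (k=closure, c=complement):
  1. A     = {b,f}
  2. kA    = {e,d,b,a,f}
  3. cA    = {e,d,g,a}
  4. ckA   = {g}
  5. kcA   = {e,d,g,b,a}
  6. ckcA  = {f}
(closed under both — stop)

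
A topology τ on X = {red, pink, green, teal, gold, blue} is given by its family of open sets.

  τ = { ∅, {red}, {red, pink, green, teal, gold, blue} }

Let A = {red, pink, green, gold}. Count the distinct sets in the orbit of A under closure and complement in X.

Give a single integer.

6

closure: X∖int(X∖A) = X∖∅ = {red, pink, green, teal, gold, blue}
Let k=closure and c=complement:
  1. A     = {red, pink, green, gold}
  2. kA    = {red, pink, green, teal, gold, blue}
  3. cA    = {teal, blue}
  4. ckA   = ∅
  5. kcA   = {pink, green, teal, gold, blue}
  6. ckcA  = {red}
— saturated at 6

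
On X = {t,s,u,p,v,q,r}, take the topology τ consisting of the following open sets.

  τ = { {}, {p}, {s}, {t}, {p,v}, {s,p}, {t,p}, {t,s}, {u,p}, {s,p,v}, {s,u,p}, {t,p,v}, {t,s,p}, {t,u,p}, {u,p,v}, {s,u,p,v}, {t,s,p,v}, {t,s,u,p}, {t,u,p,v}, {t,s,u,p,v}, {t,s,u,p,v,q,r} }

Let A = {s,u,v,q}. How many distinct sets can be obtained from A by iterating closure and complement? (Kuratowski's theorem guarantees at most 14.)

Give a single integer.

complement {t,p,r}; its interior {t,p}; cl(A) = X∖{t,p} = {s,u,v,q,r}
With k = closure, c = complement:
  1. A     = {s,u,v,q}
  2. kA    = {s,u,v,q,r}
  3. cA    = {t,p,r}
  4. ckA   = {t,p}
  5. kcA   = {t,u,p,v,q,r}
  6. ckcA  = {s}
  7. kckcA = {s,q,r}
  8. ckckcA = {t,u,p,v}
k, c of each give nothing new

8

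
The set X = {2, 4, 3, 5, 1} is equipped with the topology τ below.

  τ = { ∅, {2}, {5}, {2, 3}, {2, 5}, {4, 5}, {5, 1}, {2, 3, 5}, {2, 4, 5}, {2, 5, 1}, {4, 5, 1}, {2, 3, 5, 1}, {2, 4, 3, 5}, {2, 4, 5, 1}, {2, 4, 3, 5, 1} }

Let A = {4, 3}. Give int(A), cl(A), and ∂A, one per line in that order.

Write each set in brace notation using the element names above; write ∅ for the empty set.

int(A) = ∅
cl(A)  = {4, 3}
∂A     = {4, 3}

interior: largest open inside A is ∅ (from ∅)
cl via duality: int({2, 5, 1}) = {2, 5, 1}, so X∖{2, 5, 1} = {4, 3}
cl∖int = {4, 3}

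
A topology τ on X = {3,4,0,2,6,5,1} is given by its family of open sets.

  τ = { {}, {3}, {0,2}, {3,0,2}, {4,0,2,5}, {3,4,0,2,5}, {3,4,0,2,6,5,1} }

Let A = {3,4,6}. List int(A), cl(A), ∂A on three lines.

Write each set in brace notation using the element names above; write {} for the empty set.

interior: largest open inside A is {3} (from {}, {3})
cl via duality: int({0,2,5,1}) = {0,2}, so X∖{0,2} = {3,4,6,5,1}
cl∖int = {4,6,5,1}

int(A) = {3}
cl(A)  = {3,4,6,5,1}
∂A     = {4,6,5,1}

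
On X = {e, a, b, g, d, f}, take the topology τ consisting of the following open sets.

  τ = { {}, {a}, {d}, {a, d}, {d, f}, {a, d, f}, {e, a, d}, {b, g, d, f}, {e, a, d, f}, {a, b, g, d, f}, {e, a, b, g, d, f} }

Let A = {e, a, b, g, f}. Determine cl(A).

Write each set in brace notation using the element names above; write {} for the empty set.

closure: X∖int(X∖A) = X∖{d} = {e, a, b, g, f}

{e, a, b, g, f}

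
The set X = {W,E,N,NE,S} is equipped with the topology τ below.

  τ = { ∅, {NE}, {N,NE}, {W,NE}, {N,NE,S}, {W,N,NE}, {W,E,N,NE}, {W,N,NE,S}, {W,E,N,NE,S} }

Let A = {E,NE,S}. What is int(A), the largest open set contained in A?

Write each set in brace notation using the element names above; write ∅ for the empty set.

{NE}

opens ⊆ A: ∅, {NE}; union → int = {NE}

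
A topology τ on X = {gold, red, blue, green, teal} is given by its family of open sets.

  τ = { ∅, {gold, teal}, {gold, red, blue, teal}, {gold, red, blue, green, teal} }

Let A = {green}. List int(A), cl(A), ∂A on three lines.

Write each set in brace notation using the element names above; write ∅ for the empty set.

interior: largest open inside A is ∅ (from ∅)
cl via duality: int({gold, red, blue, teal}) = {gold, red, blue, teal}, so X∖{gold, red, blue, teal} = {green}
cl∖int = {green}

int(A) = ∅
cl(A)  = {green}
∂A     = {green}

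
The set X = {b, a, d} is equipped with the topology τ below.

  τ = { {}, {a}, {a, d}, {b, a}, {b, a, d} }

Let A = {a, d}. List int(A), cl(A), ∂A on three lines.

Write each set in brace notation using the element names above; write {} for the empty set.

interior: largest open inside A is {a, d} (from {}, {a}, {a, d})
cl via duality: int({b}) = {}, so X∖{} = {b, a, d}
cl∖int = {b}

int(A) = {a, d}
cl(A)  = {b, a, d}
∂A     = {b}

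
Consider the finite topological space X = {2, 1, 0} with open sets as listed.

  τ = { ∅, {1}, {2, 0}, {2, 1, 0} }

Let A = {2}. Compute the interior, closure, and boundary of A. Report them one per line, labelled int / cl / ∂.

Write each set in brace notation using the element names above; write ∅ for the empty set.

int(A) = ∅
cl(A)  = {2, 0}
∂A     = {2, 0}

U open, U⊆A: ∅. int(A) = ⋃ = ∅
X∖A={1, 0}, int(X∖A)={1}, hence cl(A)={2, 0}
∂A: remove int from cl → {2, 0}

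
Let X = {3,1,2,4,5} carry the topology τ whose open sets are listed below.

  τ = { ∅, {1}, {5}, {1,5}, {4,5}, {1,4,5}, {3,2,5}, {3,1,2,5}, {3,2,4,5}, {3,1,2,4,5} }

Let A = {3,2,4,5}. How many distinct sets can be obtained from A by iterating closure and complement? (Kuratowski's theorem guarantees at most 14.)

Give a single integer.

2

X∖A={1}, int(X∖A)={1}, hence cl(A)={3,2,4,5}
Orbit (k=closure, c=complement):
  1. A     = {3,2,4,5}
  2. cA    = {1}
(closed under both — stop)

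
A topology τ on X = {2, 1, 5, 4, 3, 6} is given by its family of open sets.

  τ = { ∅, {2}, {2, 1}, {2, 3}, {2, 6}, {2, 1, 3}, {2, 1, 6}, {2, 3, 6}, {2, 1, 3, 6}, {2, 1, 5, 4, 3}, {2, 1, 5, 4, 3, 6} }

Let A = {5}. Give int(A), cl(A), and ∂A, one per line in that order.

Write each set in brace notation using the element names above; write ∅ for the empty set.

opens ⊆ A: ∅; union → int = ∅
complement {2, 1, 4, 3, 6}; its interior {2, 1, 3, 6}; cl(A) = X∖{2, 1, 3, 6} = {5, 4}
boundary = {5, 4} ∖ ∅ = {5, 4}

int(A) = ∅
cl(A)  = {5, 4}
∂A     = {5, 4}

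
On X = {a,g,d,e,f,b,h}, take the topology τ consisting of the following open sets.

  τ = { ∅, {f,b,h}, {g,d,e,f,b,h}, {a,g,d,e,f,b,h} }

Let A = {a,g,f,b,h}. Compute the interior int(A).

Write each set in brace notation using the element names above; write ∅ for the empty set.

open subsets of A: ∅, {f,b,h}; so int(A) = {f,b,h}

{f,b,h}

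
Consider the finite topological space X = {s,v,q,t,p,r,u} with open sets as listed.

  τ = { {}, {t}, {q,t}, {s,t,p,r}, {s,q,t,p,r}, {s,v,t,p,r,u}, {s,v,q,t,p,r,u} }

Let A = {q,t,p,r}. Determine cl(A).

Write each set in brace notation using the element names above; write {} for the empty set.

{s,v,q,t,p,r,u}

complement {s,v,u}; its interior {}; cl(A) = X∖{} = {s,v,q,t,p,r,u}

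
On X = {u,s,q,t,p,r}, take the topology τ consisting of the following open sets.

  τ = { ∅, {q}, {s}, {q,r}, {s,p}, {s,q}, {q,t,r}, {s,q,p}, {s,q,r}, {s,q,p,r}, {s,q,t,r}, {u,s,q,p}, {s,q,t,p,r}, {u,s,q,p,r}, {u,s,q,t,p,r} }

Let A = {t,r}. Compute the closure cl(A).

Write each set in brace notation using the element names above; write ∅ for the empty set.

{t,r}

cl via duality: int({u,s,q,p}) = {u,s,q,p}, so X∖{u,s,q,p} = {t,r}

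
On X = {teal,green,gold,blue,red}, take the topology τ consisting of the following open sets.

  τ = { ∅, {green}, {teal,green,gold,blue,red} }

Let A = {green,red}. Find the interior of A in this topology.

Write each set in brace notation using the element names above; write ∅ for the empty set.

{green}

open subsets of A: ∅, {green}; so int(A) = {green}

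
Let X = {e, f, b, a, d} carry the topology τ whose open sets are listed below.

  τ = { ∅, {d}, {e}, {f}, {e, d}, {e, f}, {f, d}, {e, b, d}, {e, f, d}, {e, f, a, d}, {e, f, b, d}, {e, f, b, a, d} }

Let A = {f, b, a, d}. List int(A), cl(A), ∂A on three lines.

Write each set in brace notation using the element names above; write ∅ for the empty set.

open subsets of A: ∅, {f}, {d}, {f, d}; so int(A) = {f, d}
closure: X∖int(X∖A) = X∖{e} = {f, b, a, d}
∂A = {f, b, a, d} minus {f, d} = {b, a}

int(A) = {f, d}
cl(A)  = {f, b, a, d}
∂A     = {b, a}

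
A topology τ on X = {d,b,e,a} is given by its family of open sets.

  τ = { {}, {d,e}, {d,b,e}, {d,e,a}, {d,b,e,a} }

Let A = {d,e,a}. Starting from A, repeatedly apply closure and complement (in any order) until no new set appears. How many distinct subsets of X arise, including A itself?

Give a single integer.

cl via duality: int({b}) = {}, so X∖{} = {d,b,e,a}
Write k for closure, c for complement:
  1. A     = {d,e,a}
  2. kA    = {d,b,e,a}
  3. cA    = {b}
  4. ckA   = {}
applying k or c yields no new set

4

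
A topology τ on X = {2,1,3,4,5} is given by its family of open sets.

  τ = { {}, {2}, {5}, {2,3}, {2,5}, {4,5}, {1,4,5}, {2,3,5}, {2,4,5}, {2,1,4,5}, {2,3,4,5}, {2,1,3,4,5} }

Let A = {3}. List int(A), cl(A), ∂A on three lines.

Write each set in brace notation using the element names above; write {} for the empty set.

interior: largest open inside A is {} (from {})
cl via duality: int({2,1,4,5}) = {2,1,4,5}, so X∖{2,1,4,5} = {3}
cl∖int = {3}

int(A) = {}
cl(A)  = {3}
∂A     = {3}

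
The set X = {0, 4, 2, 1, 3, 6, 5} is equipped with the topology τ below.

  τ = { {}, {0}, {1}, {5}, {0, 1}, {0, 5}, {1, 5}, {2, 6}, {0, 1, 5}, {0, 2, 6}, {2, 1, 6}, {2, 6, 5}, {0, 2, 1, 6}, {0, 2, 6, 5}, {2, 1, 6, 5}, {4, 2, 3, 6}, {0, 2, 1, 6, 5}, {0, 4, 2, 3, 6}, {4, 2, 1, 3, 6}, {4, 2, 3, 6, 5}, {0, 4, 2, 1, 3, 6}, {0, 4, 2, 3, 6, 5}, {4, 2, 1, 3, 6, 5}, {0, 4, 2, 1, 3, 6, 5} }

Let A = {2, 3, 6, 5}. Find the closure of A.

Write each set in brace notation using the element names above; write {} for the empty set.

X∖A={0, 4, 1}, int(X∖A)={0, 1}, hence cl(A)={4, 2, 3, 6, 5}

{4, 2, 3, 6, 5}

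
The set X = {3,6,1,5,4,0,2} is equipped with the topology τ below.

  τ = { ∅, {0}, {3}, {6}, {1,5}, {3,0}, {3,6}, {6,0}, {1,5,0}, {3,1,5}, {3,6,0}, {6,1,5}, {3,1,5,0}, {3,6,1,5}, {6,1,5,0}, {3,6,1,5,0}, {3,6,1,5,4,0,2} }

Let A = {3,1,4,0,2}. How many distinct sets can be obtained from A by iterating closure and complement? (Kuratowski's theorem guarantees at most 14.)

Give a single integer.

10

cl via duality: int({6,5}) = {6}, so X∖{6} = {3,1,5,4,0,2}
Write k for closure, c for complement:
  1. A     = {3,1,4,0,2}
  2. kA    = {3,1,5,4,0,2}
  3. cA    = {6,5}
  4. ckA   = {6}
  5. kcA   = {6,1,5,4,2}
  6. kckA  = {6,4,2}
  7. ckcA  = {3,0}
  8. ckckA = {3,1,5,0}
  9. kckcA = {3,4,0,2}
  10. ckckcA = {6,1,5}
applying k or c yields no new set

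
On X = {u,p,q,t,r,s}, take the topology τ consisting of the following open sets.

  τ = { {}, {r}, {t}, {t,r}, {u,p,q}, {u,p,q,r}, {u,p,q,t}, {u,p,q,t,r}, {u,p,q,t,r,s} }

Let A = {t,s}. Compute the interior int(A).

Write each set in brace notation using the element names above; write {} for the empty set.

{t}

U open, U⊆A: {}, {t}. int(A) = ⋃ = {t}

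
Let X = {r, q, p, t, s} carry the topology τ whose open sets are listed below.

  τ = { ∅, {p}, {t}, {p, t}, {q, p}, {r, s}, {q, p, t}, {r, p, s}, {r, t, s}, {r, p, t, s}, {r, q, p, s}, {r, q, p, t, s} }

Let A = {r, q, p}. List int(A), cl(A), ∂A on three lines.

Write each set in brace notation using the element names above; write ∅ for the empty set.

interior: largest open inside A is {q, p} (from ∅, {p}, {q, p})
cl via duality: int({t, s}) = {t}, so X∖{t} = {r, q, p, s}
cl∖int = {r, s}

int(A) = {q, p}
cl(A)  = {r, q, p, s}
∂A     = {r, s}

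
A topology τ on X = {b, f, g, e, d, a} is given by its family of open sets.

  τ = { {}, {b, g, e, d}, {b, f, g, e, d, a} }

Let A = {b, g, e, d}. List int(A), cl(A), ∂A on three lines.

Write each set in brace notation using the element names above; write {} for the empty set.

U open, U⊆A: {}, {b, g, e, d}. int(A) = ⋃ = {b, g, e, d}
X∖A={f, a}, int(X∖A)={}, hence cl(A)={b, f, g, e, d, a}
∂A: remove int from cl → {f, a}

int(A) = {b, g, e, d}
cl(A)  = {b, f, g, e, d, a}
∂A     = {f, a}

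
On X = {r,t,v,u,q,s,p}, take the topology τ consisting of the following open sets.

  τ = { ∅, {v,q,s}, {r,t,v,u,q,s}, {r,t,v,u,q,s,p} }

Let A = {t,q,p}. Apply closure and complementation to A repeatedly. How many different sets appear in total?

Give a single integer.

4

closure: X∖int(X∖A) = X∖∅ = {r,t,v,u,q,s,p}
Let k=closure and c=complement:
  1. A     = {t,q,p}
  2. kA    = {r,t,v,u,q,s,p}
  3. cA    = {r,v,u,s}
  4. ckA   = ∅
— saturated at 4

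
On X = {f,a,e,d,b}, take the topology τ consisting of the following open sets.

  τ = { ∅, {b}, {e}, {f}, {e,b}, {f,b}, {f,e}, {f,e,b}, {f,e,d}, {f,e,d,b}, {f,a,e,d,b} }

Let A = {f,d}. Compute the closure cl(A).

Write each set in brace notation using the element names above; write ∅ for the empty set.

{f,a,d}

closure: X∖int(X∖A) = X∖{e,b} = {f,a,d}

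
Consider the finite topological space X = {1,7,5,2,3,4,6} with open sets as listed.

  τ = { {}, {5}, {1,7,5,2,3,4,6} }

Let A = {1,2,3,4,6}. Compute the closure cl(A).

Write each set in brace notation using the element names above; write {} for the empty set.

X∖A={7,5}, int(X∖A)={5}, hence cl(A)={1,7,2,3,4,6}

{1,7,2,3,4,6}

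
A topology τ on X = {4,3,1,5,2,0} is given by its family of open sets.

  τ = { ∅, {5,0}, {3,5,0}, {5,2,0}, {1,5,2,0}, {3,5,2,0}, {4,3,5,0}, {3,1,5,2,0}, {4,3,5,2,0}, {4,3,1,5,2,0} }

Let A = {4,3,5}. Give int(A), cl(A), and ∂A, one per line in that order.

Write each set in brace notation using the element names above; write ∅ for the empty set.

open subsets of A: ∅; so int(A) = ∅
closure: X∖int(X∖A) = X∖∅ = {4,3,1,5,2,0}
∂A = {4,3,1,5,2,0} minus ∅ = {4,3,1,5,2,0}

int(A) = ∅
cl(A)  = {4,3,1,5,2,0}
∂A     = {4,3,1,5,2,0}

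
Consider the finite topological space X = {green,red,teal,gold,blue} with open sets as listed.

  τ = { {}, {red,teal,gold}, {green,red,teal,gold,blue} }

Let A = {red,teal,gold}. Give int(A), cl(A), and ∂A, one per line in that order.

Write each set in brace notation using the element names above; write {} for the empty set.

open subsets of A: {}, {red,teal,gold}; so int(A) = {red,teal,gold}
closure: X∖int(X∖A) = X∖{} = {green,red,teal,gold,blue}
∂A = {green,red,teal,gold,blue} minus {red,teal,gold} = {green,blue}

int(A) = {red,teal,gold}
cl(A)  = {green,red,teal,gold,blue}
∂A     = {green,blue}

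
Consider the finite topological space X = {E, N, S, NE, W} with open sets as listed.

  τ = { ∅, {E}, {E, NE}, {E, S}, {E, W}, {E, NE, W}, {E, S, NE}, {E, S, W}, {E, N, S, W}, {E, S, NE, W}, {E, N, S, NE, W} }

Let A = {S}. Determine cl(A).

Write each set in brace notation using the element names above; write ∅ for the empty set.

closure: X∖int(X∖A) = X∖{E, NE, W} = {N, S}

{N, S}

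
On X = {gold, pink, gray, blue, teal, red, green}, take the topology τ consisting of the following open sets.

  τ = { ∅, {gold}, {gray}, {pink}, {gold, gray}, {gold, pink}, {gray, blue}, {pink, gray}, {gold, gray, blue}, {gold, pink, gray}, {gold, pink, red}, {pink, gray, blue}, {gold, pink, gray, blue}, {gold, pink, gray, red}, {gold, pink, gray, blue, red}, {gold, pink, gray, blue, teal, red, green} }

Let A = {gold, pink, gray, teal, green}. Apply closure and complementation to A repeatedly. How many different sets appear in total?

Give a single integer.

cl via duality: int({blue, red}) = ∅, so X∖∅ = {gold, pink, gray, blue, teal, red, green}
Write k for closure, c for complement:
  1. A     = {gold, pink, gray, teal, green}
  2. kA    = {gold, pink, gray, blue, teal, red, green}
  3. cA    = {blue, red}
  4. ckA   = ∅
  5. kcA   = {blue, teal, red, green}
  6. ckcA  = {gold, pink, gray}
applying k or c yields no new set

6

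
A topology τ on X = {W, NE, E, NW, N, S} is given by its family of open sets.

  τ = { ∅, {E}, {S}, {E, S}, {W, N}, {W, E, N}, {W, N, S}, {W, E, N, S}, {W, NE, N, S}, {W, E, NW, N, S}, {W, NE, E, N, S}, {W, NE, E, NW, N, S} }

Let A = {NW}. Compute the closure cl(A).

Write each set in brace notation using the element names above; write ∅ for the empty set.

{NW}

closure: X∖int(X∖A) = X∖{W, NE, E, N, S} = {NW}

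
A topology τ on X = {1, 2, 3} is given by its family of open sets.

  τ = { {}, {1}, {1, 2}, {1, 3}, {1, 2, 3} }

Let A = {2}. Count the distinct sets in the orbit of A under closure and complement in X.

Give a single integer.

X∖A={1, 3}, int(X∖A)={1, 3}, hence cl(A)={2}
Orbit (k=closure, c=complement):
  1. A     = {2}
  2. cA    = {1, 3}
  3. kcA   = {1, 2, 3}
  4. ckcA  = {}
(closed under both — stop)

4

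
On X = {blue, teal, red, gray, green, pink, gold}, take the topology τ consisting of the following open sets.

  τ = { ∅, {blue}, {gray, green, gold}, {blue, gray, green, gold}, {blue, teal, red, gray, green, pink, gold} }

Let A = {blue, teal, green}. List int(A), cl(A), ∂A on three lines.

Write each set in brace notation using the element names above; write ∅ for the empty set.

int(A) = {blue}
cl(A)  = {blue, teal, red, gray, green, pink, gold}
∂A     = {teal, red, gray, green, pink, gold}

interior: largest open inside A is {blue} (from ∅, {blue})
cl via duality: int({red, gray, pink, gold}) = ∅, so X∖∅ = {blue, teal, red, gray, green, pink, gold}
cl∖int = {teal, red, gray, green, pink, gold}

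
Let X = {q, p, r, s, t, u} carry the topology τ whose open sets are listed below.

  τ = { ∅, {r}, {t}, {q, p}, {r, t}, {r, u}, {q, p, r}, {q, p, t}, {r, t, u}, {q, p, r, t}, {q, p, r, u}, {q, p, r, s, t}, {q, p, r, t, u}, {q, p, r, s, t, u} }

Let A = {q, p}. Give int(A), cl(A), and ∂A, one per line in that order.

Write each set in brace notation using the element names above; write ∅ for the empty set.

opens ⊆ A: ∅, {q, p}; union → int = {q, p}
complement {r, s, t, u}; its interior {r, t, u}; cl(A) = X∖{r, t, u} = {q, p, s}
boundary = {q, p, s} ∖ {q, p} = {s}

int(A) = {q, p}
cl(A)  = {q, p, s}
∂A     = {s}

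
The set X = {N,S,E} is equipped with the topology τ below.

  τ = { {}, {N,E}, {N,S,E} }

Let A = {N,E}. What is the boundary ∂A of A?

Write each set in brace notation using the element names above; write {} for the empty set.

opens ⊆ A: {}, {N,E}; union → int = {N,E}
complement {S}; its interior {}; cl(A) = X∖{} = {N,S,E}
boundary = {N,S,E} ∖ {N,E} = {S}

{S}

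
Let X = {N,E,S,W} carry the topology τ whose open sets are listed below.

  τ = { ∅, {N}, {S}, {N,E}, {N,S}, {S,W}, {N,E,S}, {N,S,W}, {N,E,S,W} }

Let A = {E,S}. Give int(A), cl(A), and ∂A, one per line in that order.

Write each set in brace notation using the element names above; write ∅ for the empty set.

interior: largest open inside A is {S} (from ∅, {S})
cl via duality: int({N,W}) = {N}, so X∖{N} = {E,S,W}
cl∖int = {E,W}

int(A) = {S}
cl(A)  = {E,S,W}
∂A     = {E,W}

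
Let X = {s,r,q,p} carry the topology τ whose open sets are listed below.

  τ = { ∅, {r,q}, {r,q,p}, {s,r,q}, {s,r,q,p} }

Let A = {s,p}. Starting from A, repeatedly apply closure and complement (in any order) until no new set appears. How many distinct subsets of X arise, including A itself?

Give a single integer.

4

complement {r,q}; its interior {r,q}; cl(A) = X∖{r,q} = {s,p}
With k = closure, c = complement:
  1. A     = {s,p}
  2. cA    = {r,q}
  3. kcA   = {s,r,q,p}
  4. ckcA  = ∅
k, c of each give nothing new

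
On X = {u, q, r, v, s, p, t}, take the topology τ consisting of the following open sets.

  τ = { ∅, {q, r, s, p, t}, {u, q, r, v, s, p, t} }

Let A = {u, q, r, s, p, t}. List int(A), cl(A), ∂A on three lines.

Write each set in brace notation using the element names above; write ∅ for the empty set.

int(A) = {q, r, s, p, t}
cl(A)  = {u, q, r, v, s, p, t}
∂A     = {u, v}

U open, U⊆A: ∅, {q, r, s, p, t}. int(A) = ⋃ = {q, r, s, p, t}
X∖A={v}, int(X∖A)=∅, hence cl(A)={u, q, r, v, s, p, t}
∂A: remove int from cl → {u, v}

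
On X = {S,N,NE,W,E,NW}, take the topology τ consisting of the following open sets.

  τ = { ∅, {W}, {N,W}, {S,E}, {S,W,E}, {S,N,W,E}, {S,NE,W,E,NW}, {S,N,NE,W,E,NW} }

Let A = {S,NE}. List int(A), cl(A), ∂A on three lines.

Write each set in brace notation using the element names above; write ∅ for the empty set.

int(A) = ∅
cl(A)  = {S,NE,E,NW}
∂A     = {S,NE,E,NW}

opens ⊆ A: ∅; union → int = ∅
complement {N,W,E,NW}; its interior {N,W}; cl(A) = X∖{N,W} = {S,NE,E,NW}
boundary = {S,NE,E,NW} ∖ ∅ = {S,NE,E,NW}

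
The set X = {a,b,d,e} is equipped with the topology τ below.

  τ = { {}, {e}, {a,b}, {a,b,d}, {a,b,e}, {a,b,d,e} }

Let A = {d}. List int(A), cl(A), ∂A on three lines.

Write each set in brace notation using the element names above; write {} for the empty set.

int(A) = {}
cl(A)  = {d}
∂A     = {d}

interior: largest open inside A is {} (from {})
cl via duality: int({a,b,e}) = {a,b,e}, so X∖{a,b,e} = {d}
cl∖int = {d}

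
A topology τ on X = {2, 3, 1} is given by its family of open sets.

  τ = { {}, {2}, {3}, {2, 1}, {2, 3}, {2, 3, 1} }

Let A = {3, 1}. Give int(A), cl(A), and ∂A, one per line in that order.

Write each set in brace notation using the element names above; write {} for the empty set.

int(A) = {3}
cl(A)  = {3, 1}
∂A     = {1}

U open, U⊆A: {}, {3}. int(A) = ⋃ = {3}
X∖A={2}, int(X∖A)={2}, hence cl(A)={3, 1}
∂A: remove int from cl → {1}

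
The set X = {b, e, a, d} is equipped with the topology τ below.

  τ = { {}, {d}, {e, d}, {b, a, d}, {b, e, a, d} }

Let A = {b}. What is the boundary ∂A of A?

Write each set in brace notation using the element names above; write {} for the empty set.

{b, a}

open subsets of A: {}; so int(A) = {}
closure: X∖int(X∖A) = X∖{e, d} = {b, a}
∂A = {b, a} minus {} = {b, a}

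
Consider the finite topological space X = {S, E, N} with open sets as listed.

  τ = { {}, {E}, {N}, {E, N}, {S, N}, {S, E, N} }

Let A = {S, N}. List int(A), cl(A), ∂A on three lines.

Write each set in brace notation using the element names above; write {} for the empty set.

U open, U⊆A: {}, {N}, {S, N}. int(A) = ⋃ = {S, N}
X∖A={E}, int(X∖A)={E}, hence cl(A)={S, N}
∂A: remove int from cl → {}

int(A) = {S, N}
cl(A)  = {S, N}
∂A     = {}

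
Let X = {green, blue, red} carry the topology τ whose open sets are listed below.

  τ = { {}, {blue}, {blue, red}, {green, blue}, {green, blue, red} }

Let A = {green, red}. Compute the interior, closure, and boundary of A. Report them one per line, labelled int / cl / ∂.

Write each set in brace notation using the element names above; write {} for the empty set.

interior: largest open inside A is {} (from {})
cl via duality: int({blue}) = {blue}, so X∖{blue} = {green, red}
cl∖int = {green, red}

int(A) = {}
cl(A)  = {green, red}
∂A     = {green, red}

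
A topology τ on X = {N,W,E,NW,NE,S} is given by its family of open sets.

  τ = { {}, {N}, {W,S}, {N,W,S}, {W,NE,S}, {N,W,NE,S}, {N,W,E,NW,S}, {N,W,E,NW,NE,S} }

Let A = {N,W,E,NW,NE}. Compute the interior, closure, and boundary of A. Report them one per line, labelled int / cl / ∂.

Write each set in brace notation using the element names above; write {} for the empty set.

opens ⊆ A: {}, {N}; union → int = {N}
complement {S}; its interior {}; cl(A) = X∖{} = {N,W,E,NW,NE,S}
boundary = {N,W,E,NW,NE,S} ∖ {N} = {W,E,NW,NE,S}

int(A) = {N}
cl(A)  = {N,W,E,NW,NE,S}
∂A     = {W,E,NW,NE,S}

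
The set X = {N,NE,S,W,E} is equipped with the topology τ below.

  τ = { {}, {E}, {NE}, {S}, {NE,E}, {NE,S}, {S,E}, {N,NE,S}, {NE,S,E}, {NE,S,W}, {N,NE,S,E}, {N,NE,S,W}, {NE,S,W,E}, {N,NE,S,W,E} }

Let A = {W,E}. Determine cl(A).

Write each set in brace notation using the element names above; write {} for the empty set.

cl via duality: int({N,NE,S}) = {N,NE,S}, so X∖{N,NE,S} = {W,E}

{W,E}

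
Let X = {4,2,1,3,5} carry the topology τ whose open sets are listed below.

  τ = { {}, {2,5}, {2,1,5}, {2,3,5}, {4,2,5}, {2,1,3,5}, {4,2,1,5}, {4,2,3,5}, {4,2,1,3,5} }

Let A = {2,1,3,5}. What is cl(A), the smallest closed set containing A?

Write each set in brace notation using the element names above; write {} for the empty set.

{4,2,1,3,5}

complement {4}; its interior {}; cl(A) = X∖{} = {4,2,1,3,5}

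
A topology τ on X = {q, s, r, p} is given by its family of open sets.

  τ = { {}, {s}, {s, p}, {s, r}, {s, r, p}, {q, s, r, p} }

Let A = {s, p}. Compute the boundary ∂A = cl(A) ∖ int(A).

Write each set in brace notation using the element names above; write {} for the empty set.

open subsets of A: {}, {s}, {s, p}; so int(A) = {s, p}
closure: X∖int(X∖A) = X∖{} = {q, s, r, p}
∂A = {q, s, r, p} minus {s, p} = {q, r}

{q, r}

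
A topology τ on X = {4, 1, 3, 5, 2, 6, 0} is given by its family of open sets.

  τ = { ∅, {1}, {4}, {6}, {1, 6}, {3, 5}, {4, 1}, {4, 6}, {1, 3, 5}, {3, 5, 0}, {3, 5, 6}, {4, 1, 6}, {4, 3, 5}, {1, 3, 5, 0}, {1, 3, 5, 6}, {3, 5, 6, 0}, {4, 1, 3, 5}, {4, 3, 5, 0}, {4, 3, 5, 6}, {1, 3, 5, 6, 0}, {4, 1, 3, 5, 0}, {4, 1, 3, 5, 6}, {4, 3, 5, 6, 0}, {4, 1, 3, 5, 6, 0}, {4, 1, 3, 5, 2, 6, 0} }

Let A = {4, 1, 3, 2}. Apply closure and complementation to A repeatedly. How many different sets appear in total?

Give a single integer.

complement {5, 6, 0}; its interior {6}; cl(A) = X∖{6} = {4, 1, 3, 5, 2, 0}
With k = closure, c = complement:
  1. A     = {4, 1, 3, 2}
  2. kA    = {4, 1, 3, 5, 2, 0}
  3. cA    = {5, 6, 0}
  4. ckA   = {6}
  5. kcA   = {3, 5, 2, 6, 0}
  6. kckA  = {2, 6}
  7. ckcA  = {4, 1}
  8. ckckA = {4, 1, 3, 5, 0}
  9. kckcA = {4, 1, 2}
  10. ckckcA = {3, 5, 6, 0}
k, c of each give nothing new

10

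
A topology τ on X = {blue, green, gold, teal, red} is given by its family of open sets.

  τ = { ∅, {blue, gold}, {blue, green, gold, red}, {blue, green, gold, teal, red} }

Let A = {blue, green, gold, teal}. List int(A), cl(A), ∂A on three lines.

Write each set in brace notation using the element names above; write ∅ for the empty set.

U open, U⊆A: ∅, {blue, gold}. int(A) = ⋃ = {blue, gold}
X∖A={red}, int(X∖A)=∅, hence cl(A)={blue, green, gold, teal, red}
∂A: remove int from cl → {green, teal, red}

int(A) = {blue, gold}
cl(A)  = {blue, green, gold, teal, red}
∂A     = {green, teal, red}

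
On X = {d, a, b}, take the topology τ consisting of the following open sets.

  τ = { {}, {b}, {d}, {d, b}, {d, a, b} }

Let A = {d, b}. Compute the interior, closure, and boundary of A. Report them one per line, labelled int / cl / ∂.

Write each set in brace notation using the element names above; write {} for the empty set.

int(A) = {d, b}
cl(A)  = {d, a, b}
∂A     = {a}

interior: largest open inside A is {d, b} (from {}, {d}, {b}, {d, b})
cl via duality: int({a}) = {}, so X∖{} = {d, a, b}
cl∖int = {a}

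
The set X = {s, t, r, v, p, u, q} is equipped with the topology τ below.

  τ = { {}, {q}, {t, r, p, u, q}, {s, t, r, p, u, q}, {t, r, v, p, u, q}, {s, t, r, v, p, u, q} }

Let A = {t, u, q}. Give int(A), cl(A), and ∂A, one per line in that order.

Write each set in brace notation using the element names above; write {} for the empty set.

int(A) = {q}
cl(A)  = {s, t, r, v, p, u, q}
∂A     = {s, t, r, v, p, u}

interior: largest open inside A is {q} (from {}, {q})
cl via duality: int({s, r, v, p}) = {}, so X∖{} = {s, t, r, v, p, u, q}
cl∖int = {s, t, r, v, p, u}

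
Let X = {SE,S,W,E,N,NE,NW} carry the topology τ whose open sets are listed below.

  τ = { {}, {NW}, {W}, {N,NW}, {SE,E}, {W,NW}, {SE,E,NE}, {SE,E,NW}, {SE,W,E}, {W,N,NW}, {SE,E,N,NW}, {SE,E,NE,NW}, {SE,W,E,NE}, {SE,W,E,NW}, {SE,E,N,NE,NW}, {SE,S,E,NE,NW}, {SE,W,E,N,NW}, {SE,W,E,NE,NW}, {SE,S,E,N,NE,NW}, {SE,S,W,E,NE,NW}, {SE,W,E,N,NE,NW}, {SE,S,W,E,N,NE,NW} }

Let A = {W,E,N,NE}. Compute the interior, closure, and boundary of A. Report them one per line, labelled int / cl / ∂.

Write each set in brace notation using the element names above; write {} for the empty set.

opens ⊆ A: {}, {W}; union → int = {W}
complement {SE,S,NW}; its interior {NW}; cl(A) = X∖{NW} = {SE,S,W,E,N,NE}
boundary = {SE,S,W,E,N,NE} ∖ {W} = {SE,S,E,N,NE}

int(A) = {W}
cl(A)  = {SE,S,W,E,N,NE}
∂A     = {SE,S,E,N,NE}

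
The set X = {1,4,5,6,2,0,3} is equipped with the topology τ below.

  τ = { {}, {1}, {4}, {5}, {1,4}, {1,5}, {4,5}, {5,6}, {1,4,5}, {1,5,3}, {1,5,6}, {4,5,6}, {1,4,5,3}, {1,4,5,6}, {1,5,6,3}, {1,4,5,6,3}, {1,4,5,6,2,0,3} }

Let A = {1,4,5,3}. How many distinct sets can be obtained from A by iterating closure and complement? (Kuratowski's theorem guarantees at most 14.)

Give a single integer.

4

complement {6,2,0}; its interior {}; cl(A) = X∖{} = {1,4,5,6,2,0,3}
With k = closure, c = complement:
  1. A     = {1,4,5,3}
  2. kA    = {1,4,5,6,2,0,3}
  3. cA    = {6,2,0}
  4. ckA   = {}
k, c of each give nothing new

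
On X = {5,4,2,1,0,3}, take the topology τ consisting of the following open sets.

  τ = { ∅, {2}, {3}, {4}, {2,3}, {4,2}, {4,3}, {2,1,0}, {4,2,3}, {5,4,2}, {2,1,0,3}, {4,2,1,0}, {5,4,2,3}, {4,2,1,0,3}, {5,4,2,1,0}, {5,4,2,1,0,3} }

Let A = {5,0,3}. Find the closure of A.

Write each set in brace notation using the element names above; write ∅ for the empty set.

{5,1,0,3}

complement {4,2,1}; its interior {4,2}; cl(A) = X∖{4,2} = {5,1,0,3}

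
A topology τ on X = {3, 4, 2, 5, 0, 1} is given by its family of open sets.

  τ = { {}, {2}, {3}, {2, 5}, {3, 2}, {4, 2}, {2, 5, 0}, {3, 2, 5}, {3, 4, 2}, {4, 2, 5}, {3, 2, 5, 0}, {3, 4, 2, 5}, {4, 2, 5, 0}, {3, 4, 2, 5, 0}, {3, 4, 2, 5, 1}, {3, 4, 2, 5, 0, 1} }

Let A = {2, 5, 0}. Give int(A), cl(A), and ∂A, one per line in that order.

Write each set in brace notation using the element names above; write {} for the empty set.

int(A) = {2, 5, 0}
cl(A)  = {4, 2, 5, 0, 1}
∂A     = {4, 1}

interior: largest open inside A is {2, 5, 0} (from {}, {2}, {2, 5}, {2, 5, 0})
cl via duality: int({3, 4, 1}) = {3}, so X∖{3} = {4, 2, 5, 0, 1}
cl∖int = {4, 1}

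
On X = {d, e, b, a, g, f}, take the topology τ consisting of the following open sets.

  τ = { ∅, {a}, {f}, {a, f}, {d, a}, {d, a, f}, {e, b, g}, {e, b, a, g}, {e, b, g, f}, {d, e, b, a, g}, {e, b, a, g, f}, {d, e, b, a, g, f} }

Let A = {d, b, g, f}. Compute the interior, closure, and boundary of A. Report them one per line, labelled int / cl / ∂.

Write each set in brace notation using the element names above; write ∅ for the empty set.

interior: largest open inside A is {f} (from ∅, {f})
cl via duality: int({e, a}) = {a}, so X∖{a} = {d, e, b, g, f}
cl∖int = {d, e, b, g}

int(A) = {f}
cl(A)  = {d, e, b, g, f}
∂A     = {d, e, b, g}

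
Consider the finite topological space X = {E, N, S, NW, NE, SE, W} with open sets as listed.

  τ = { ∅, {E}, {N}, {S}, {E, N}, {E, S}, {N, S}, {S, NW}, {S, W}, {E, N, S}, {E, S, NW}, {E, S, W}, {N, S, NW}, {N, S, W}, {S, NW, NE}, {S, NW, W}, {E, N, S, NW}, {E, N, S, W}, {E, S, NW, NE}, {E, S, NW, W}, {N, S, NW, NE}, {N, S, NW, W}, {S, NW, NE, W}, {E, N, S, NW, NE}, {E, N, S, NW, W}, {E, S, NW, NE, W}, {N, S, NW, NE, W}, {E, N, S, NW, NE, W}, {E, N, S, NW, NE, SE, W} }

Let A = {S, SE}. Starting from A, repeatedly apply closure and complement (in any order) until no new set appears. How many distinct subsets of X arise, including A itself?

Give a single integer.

8

closure: X∖int(X∖A) = X∖{E, N} = {S, NW, NE, SE, W}
Let k=closure and c=complement:
  1. A     = {S, SE}
  2. kA    = {S, NW, NE, SE, W}
  3. cA    = {E, N, NW, NE, W}
  4. ckA   = {E, N}
  5. kcA   = {E, N, NW, NE, SE, W}
  6. kckA  = {E, N, SE}
  7. ckcA  = {S}
  8. ckckA = {S, NW, NE, W}
— saturated at 8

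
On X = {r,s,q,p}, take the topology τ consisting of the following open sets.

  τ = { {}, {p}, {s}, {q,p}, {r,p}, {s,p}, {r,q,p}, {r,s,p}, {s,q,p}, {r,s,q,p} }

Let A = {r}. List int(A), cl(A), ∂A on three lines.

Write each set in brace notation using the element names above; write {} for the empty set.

U open, U⊆A: {}. int(A) = ⋃ = {}
X∖A={s,q,p}, int(X∖A)={s,q,p}, hence cl(A)={r}
∂A: remove int from cl → {r}

int(A) = {}
cl(A)  = {r}
∂A     = {r}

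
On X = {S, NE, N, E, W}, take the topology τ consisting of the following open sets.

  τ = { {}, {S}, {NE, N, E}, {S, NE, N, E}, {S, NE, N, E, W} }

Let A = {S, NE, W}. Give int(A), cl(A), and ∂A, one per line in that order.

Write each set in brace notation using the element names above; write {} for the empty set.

int(A) = {S}
cl(A)  = {S, NE, N, E, W}
∂A     = {NE, N, E, W}

opens ⊆ A: {}, {S}; union → int = {S}
complement {N, E}; its interior {}; cl(A) = X∖{} = {S, NE, N, E, W}
boundary = {S, NE, N, E, W} ∖ {S} = {NE, N, E, W}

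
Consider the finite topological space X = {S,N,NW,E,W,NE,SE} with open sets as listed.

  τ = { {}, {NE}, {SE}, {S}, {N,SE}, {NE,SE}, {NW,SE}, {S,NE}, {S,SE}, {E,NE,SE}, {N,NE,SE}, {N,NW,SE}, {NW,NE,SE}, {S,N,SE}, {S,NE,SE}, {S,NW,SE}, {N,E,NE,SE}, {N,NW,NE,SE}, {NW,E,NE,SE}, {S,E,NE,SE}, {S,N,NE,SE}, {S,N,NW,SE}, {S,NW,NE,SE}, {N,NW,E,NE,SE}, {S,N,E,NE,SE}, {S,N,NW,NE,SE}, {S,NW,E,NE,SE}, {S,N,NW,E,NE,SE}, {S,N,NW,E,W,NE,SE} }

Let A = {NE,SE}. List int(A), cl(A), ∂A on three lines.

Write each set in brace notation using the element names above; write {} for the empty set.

open subsets of A: {}, {NE}, {SE}, {NE,SE}; so int(A) = {NE,SE}
closure: X∖int(X∖A) = X∖{S} = {N,NW,E,W,NE,SE}
∂A = {N,NW,E,W,NE,SE} minus {NE,SE} = {N,NW,E,W}

int(A) = {NE,SE}
cl(A)  = {N,NW,E,W,NE,SE}
∂A     = {N,NW,E,W}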